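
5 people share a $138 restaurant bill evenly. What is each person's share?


Total bill: $138
Number of people: 5
Each pays: $138 / 5 = $27.60

$27.60


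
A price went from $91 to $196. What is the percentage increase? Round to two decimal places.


Find the absolute change:
|196 - 91| = 105
Divide by original and multiply by 100:
105 / 91 x 100 = 115.3846...% ≈ 115.38%

115.38%


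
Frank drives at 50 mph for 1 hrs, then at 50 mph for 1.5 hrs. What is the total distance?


Leg 1 distance:
50 x 1 = 50 miles
Leg 2 distance:
50 x 1.5 = 75 miles
Total distance:
50 + 75 = 125 miles

125 miles


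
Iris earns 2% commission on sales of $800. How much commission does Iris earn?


Convert rate to decimal:
2% = 0.02
Multiply by sales:
$800 x 0.02 = $16

$16


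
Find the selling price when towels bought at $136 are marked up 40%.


Calculate the markup amount:
40% of $136 = $54.40
Add to cost:
$136 + $54.40 = $190.40

$190.40


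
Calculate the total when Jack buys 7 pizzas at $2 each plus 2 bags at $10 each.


Cost of pizzas:
7 x $2 = $14
Cost of bags:
2 x $10 = $20
Add both:
$14 + $20 = $34

$34


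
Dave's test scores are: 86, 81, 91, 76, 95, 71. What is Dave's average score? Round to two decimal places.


Add the scores:
86 + 81 + 91 + 76 + 95 + 71 = 500
Divide by the number of tests:
500 / 6 = 83.3333... ≈ 83.33

83.33


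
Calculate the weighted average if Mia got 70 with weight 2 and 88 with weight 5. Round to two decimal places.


Weighted sum:
2 x 70 + 5 x 88 = 580
Total weight:
2 + 5 = 7
Weighted average:
580 / 7 = 82.8571... ≈ 82.86

82.86


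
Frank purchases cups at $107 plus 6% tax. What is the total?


Calculate the tax:
6% of $107 = $6.42
Add tax to price:
$107 + $6.42 = $113.42

$113.42


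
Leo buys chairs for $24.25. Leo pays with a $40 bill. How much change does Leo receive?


Start with the amount paid:
$40
Subtract the price:
$40 - $24.25 = $15.75

$15.75


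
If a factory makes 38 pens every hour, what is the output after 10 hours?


Production rate: 38 pens per hour
Time: 10 hours
Total: 38 x 10 = 380 pens

380 pens


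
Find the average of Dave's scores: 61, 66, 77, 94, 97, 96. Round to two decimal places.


Add the scores:
61 + 66 + 77 + 94 + 97 + 96 = 491
Divide by the number of tests:
491 / 6 = 81.8333... ≈ 81.83

81.83


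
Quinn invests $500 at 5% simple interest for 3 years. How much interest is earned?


Use the formula I = P x R x T / 100
P x R x T = 500 x 5 x 3 = 7500
I = 7500 / 100 = $75

$75


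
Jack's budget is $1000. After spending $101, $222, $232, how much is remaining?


Add up expenses:
$101 + $222 + $232 = $555
Subtract from budget:
$1000 - $555 = $445

$445


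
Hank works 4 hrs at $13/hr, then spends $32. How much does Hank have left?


Calculate earnings:
4 x $13 = $52
Subtract spending:
$52 - $32 = $20

$20


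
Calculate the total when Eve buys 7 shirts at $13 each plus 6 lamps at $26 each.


Cost of shirts:
7 x $13 = $91
Cost of lamps:
6 x $26 = $156
Add both:
$91 + $156 = $247

$247


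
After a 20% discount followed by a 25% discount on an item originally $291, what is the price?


First discount:
20% of $291 = $58.20
Price after first discount:
$291 - $58.20 = $232.80
Second discount:
25% of $232.80 = $58.20
Final price:
$232.80 - $58.20 = $174.60

$174.60


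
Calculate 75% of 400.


Convert percentage to decimal:
75% = 0.75
Multiply:
400 x 0.75 = 300

300


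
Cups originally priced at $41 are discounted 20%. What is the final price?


Calculate the discount amount:
20% of $41 = $8.20
Subtract from original:
$41 - $8.20 = $32.80

$32.80


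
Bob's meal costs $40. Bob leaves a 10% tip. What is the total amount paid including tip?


Calculate the tip:
10% of $40 = $4
Add tip to meal cost:
$40 + $4 = $44

$44


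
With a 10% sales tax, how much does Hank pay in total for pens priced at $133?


Calculate the tax:
10% of $133 = $13.30
Add tax to price:
$133 + $13.30 = $146.30

$146.30


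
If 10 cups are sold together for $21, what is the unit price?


Total cost: $21
Number of items: 10
Unit price: $21 / 10 = $2.10

$2.10


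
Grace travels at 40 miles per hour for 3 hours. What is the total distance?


Use the formula: distance = speed x time
Speed = 40 mph, Time = 3 hours
40 x 3 = 120 miles

120 miles


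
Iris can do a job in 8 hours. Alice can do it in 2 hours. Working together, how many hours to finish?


Iris's rate: 1/8 of the job per hour
Alice's rate: 1/2 of the job per hour
Combined rate: 1/8 + 1/2 = 5/8 per hour
Time = 1 / (5/8) = 8/5 = 1.6 hours

1.6 hours


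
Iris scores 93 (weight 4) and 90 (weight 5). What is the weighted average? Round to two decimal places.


Weighted sum:
4 x 93 + 5 x 90 = 822
Total weight:
4 + 5 = 9
Weighted average:
822 / 9 = 91.3333... ≈ 91.33

91.33


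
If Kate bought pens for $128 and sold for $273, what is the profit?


Selling price = $273
Cost price = $128
Profit = selling price - cost price:
Profit = $273 - $128 = $145

$145


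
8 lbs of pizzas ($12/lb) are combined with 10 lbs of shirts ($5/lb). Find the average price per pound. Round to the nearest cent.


Cost of pizzas:
8 x $12 = $96
Cost of shirts:
10 x $5 = $50
Total cost: $96 + $50 = $146
Total weight: 18 lbs
Average: $146 / 18 = $8.1111... ≈ $8.11/lb

$8.11/lb


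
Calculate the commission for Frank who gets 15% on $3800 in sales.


Convert rate to decimal:
15% = 0.15
Multiply by sales:
$3800 x 0.15 = $570

$570


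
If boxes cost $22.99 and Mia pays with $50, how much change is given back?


Start with the amount paid:
$50
Subtract the price:
$50 - $22.99 = $27.01

$27.01


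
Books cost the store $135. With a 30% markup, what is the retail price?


Calculate the markup amount:
30% of $135 = $40.50
Add to cost:
$135 + $40.50 = $175.50

$175.50


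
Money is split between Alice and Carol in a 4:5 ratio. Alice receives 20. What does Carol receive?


Find the multiplier:
20 / 4 = 5
Apply to Carol's share:
5 x 5 = 25

25


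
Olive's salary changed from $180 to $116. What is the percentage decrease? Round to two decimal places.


Find the absolute change:
|116 - 180| = 64
Divide by original and multiply by 100:
64 / 180 x 100 = 35.5555...% ≈ 35.56%

35.56%


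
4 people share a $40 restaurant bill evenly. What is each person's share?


Total bill: $40
Number of people: 4
Each pays: $40 / 4 = $10

$10


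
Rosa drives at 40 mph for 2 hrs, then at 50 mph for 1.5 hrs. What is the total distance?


Leg 1 distance:
40 x 2 = 80 miles
Leg 2 distance:
50 x 1.5 = 75 miles
Total distance:
80 + 75 = 155 miles

155 miles


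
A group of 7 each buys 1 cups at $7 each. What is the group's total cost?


Cost per person:
1 x $7 = $7
Group total:
7 x $7 = $49

$49


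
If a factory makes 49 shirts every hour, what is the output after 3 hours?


Production rate: 49 shirts per hour
Time: 3 hours
Total: 49 x 3 = 147 shirts

147 shirts


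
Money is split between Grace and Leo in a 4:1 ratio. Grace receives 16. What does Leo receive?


Find the multiplier:
16 / 4 = 4
Apply to Leo's share:
1 x 4 = 4

4


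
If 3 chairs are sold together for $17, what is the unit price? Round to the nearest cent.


Total cost: $17
Number of items: 3
Unit price: $17 / 3 = $5.6666... ≈ $5.67

$5.67


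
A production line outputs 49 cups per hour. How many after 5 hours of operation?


Production rate: 49 cups per hour
Time: 5 hours
Total: 49 x 5 = 245 cups

245 cups


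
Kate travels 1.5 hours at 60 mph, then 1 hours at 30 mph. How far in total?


Leg 1 distance:
60 x 1.5 = 90 miles
Leg 2 distance:
30 x 1 = 30 miles
Total distance:
90 + 30 = 120 miles

120 miles


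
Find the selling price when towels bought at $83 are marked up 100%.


Calculate the markup amount:
100% of $83 = $83
Add to cost:
$83 + $83 = $166

$166


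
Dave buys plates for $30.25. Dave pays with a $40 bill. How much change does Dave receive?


Start with the amount paid:
$40
Subtract the price:
$40 - $30.25 = $9.75

$9.75


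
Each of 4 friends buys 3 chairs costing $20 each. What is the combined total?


Cost per person:
3 x $20 = $60
Group total:
4 x $60 = $240

$240


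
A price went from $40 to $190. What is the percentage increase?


Find the absolute change:
|190 - 40| = 150
Divide by original and multiply by 100:
150 / 40 x 100 = 375%

375%


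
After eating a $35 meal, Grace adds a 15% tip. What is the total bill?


Calculate the tip:
15% of $35 = $5.25
Add tip to meal cost:
$35 + $5.25 = $40.25

$40.25


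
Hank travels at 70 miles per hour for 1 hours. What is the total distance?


Use the formula: distance = speed x time
Speed = 70 mph, Time = 1 hours
70 x 1 = 70 miles

70 miles


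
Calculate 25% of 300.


Convert percentage to decimal:
25% = 0.25
Multiply:
300 x 0.25 = 75

75


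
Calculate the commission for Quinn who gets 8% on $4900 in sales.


Convert rate to decimal:
8% = 0.08
Multiply by sales:
$4900 x 0.08 = $392

$392


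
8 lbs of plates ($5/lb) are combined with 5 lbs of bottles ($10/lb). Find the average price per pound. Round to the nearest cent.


Cost of plates:
8 x $5 = $40
Cost of bottles:
5 x $10 = $50
Total cost: $40 + $50 = $90
Total weight: 13 lbs
Average: $90 / 13 = $6.9230... ≈ $6.92/lb

$6.92/lb


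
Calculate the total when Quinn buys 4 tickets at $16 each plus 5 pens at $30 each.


Cost of tickets:
4 x $16 = $64
Cost of pens:
5 x $30 = $150
Add both:
$64 + $150 = $214

$214


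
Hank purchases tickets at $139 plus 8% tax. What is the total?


Calculate the tax:
8% of $139 = $11.12
Add tax to price:
$139 + $11.12 = $150.12

$150.12


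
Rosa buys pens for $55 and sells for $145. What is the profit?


Selling price = $145
Cost price = $55
Profit = selling price - cost price:
Profit = $145 - $55 = $90

$90


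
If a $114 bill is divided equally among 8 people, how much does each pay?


Total bill: $114
Number of people: 8
Each pays: $114 / 8 = $14.25

$14.25


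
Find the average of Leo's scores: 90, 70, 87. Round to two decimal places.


Add the scores:
90 + 70 + 87 = 247
Divide by the number of tests:
247 / 3 = 82.3333... ≈ 82.33

82.33


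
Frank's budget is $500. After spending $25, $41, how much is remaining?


Add up expenses:
$25 + $41 = $66
Subtract from budget:
$500 - $66 = $434

$434


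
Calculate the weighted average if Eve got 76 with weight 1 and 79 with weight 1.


Weighted sum:
1 x 76 + 1 x 79 = 155
Total weight:
1 + 1 = 2
Weighted average:
155 / 2 = 77.5

77.5


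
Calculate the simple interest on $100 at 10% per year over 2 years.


Use the formula I = P x R x T / 100
P x R x T = 100 x 10 x 2 = 2000
I = 2000 / 100 = $20

$20


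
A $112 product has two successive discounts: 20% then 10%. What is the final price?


First discount:
20% of $112 = $22.40
Price after first discount:
$112 - $22.40 = $89.60
Second discount:
10% of $89.60 = $8.96
Final price:
$89.60 - $8.96 = $80.64

$80.64


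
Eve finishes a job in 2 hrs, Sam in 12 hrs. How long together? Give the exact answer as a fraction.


Eve's rate: 1/2 of the job per hour
Sam's rate: 1/12 of the job per hour
Combined rate: 1/2 + 1/12 = 7/12 per hour
Time = 1 / (7/12) = 12/7 hours (≈ 1.71 hours)

12/7 hours


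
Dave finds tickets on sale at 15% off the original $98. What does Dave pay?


Calculate the discount amount:
15% of $98 = $14.70
Subtract from original:
$98 - $14.70 = $83.30

$83.30


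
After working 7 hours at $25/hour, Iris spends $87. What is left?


Calculate earnings:
7 x $25 = $175
Subtract spending:
$175 - $87 = $88

$88


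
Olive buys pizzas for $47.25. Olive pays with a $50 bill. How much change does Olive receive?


Start with the amount paid:
$50
Subtract the price:
$50 - $47.25 = $2.75

$2.75


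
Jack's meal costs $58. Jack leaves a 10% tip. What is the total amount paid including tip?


Calculate the tip:
10% of $58 = $5.80
Add tip to meal cost:
$58 + $5.80 = $63.80

$63.80


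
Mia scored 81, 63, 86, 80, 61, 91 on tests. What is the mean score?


Add the scores:
81 + 63 + 86 + 80 + 61 + 91 = 462
Divide by the number of tests:
462 / 6 = 77

77


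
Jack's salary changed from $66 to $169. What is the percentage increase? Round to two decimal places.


Find the absolute change:
|169 - 66| = 103
Divide by original and multiply by 100:
103 / 66 x 100 = 156.0606...% ≈ 156.06%

156.06%


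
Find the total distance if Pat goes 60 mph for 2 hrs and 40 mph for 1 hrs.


Leg 1 distance:
60 x 2 = 120 miles
Leg 2 distance:
40 x 1 = 40 miles
Total distance:
120 + 40 = 160 miles

160 miles


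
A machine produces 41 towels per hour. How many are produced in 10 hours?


Production rate: 41 towels per hour
Time: 10 hours
Total: 41 x 10 = 410 towels

410 towels


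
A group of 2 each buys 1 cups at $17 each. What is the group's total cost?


Cost per person:
1 x $17 = $17
Group total:
2 x $17 = $34

$34


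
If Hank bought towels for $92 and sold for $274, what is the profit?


Selling price = $274
Cost price = $92
Profit = selling price - cost price:
Profit = $274 - $92 = $182

$182


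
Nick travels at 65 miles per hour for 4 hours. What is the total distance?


Use the formula: distance = speed x time
Speed = 65 mph, Time = 4 hours
65 x 4 = 260 miles

260 miles


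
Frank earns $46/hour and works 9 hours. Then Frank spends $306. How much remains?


Calculate earnings:
9 x $46 = $414
Subtract spending:
$414 - $306 = $108

$108


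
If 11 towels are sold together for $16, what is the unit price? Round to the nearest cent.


Total cost: $16
Number of items: 11
Unit price: $16 / 11 = $1.4545... ≈ $1.45

$1.45


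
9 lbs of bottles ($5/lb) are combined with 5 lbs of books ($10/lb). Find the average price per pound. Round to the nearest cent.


Cost of bottles:
9 x $5 = $45
Cost of books:
5 x $10 = $50
Total cost: $45 + $50 = $95
Total weight: 14 lbs
Average: $95 / 14 = $6.7857... ≈ $6.79/lb

$6.79/lb


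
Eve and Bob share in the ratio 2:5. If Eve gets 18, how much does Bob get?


Find the multiplier:
18 / 2 = 9
Apply to Bob's share:
5 x 9 = 45

45


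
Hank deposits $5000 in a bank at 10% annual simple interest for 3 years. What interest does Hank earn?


Use the formula I = P x R x T / 100
P x R x T = 5000 x 10 x 3 = 150000
I = 150000 / 100 = $1500

$1500


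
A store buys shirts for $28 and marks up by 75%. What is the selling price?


Calculate the markup amount:
75% of $28 = $21
Add to cost:
$28 + $21 = $49

$49


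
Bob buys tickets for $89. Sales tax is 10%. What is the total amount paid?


Calculate the tax:
10% of $89 = $8.90
Add tax to price:
$89 + $8.90 = $97.90

$97.90


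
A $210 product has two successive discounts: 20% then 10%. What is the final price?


First discount:
20% of $210 = $42
Price after first discount:
$210 - $42 = $168
Second discount:
10% of $168 = $16.80
Final price:
$168 - $16.80 = $151.20

$151.20


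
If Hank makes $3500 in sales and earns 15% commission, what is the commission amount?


Convert rate to decimal:
15% = 0.15
Multiply by sales:
$3500 x 0.15 = $525

$525


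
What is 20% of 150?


Convert percentage to decimal:
20% = 0.2
Multiply:
150 x 0.2 = 30

30


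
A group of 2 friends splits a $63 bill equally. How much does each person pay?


Total bill: $63
Number of people: 2
Each pays: $63 / 2 = $31.50

$31.50


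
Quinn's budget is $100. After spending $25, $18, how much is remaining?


Add up expenses:
$25 + $18 = $43
Subtract from budget:
$100 - $43 = $57

$57


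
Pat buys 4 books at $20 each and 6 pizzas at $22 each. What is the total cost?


Cost of books:
4 x $20 = $80
Cost of pizzas:
6 x $22 = $132
Add both:
$80 + $132 = $212

$212


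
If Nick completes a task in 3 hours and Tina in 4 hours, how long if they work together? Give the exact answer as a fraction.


Nick's rate: 1/3 of the job per hour
Tina's rate: 1/4 of the job per hour
Combined rate: 1/3 + 1/4 = 7/12 per hour
Time = 1 / (7/12) = 12/7 hours (≈ 1.71 hours)

12/7 hours


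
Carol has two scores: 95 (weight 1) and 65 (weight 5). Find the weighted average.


Weighted sum:
1 x 95 + 5 x 65 = 420
Total weight:
1 + 5 = 6
Weighted average:
420 / 6 = 70

70


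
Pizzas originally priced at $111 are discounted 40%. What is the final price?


Calculate the discount amount:
40% of $111 = $44.40
Subtract from original:
$111 - $44.40 = $66.60

$66.60


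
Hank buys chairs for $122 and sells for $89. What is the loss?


Selling price = $89
Cost price = $122
Loss = cost price - selling price:
Loss = $122 - $89 = $33

$33


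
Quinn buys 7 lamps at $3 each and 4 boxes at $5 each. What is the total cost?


Cost of lamps:
7 x $3 = $21
Cost of boxes:
4 x $5 = $20
Add both:
$21 + $20 = $41

$41


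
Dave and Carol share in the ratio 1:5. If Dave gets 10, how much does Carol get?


Find the multiplier:
10 / 1 = 10
Apply to Carol's share:
5 x 10 = 50

50


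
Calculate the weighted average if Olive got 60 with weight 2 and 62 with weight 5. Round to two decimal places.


Weighted sum:
2 x 60 + 5 x 62 = 430
Total weight:
2 + 5 = 7
Weighted average:
430 / 7 = 61.4285... ≈ 61.43

61.43


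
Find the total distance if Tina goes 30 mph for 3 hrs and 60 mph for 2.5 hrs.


Leg 1 distance:
30 x 3 = 90 miles
Leg 2 distance:
60 x 2.5 = 150 miles
Total distance:
90 + 150 = 240 miles

240 miles


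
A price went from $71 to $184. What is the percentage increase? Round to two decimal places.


Find the absolute change:
|184 - 71| = 113
Divide by original and multiply by 100:
113 / 71 x 100 = 159.1549...% ≈ 159.15%

159.15%


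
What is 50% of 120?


Convert percentage to decimal:
50% = 0.5
Multiply:
120 x 0.5 = 60

60


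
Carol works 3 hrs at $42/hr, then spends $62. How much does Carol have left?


Calculate earnings:
3 x $42 = $126
Subtract spending:
$126 - $62 = $64

$64


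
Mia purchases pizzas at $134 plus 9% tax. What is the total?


Calculate the tax:
9% of $134 = $12.06
Add tax to price:
$134 + $12.06 = $146.06

$146.06


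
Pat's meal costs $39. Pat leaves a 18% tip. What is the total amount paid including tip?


Calculate the tip:
18% of $39 = $7.02
Add tip to meal cost:
$39 + $7.02 = $46.02

$46.02


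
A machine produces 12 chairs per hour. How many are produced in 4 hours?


Production rate: 12 chairs per hour
Time: 4 hours
Total: 12 x 4 = 48 chairs

48 chairs


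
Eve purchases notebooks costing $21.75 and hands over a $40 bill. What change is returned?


Start with the amount paid:
$40
Subtract the price:
$40 - $21.75 = $18.25

$18.25


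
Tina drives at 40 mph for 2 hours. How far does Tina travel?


Use the formula: distance = speed x time
Speed = 40 mph, Time = 2 hours
40 x 2 = 80 miles

80 miles


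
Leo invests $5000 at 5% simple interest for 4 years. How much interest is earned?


Use the formula I = P x R x T / 100
P x R x T = 5000 x 5 x 4 = 100000
I = 100000 / 100 = $1000

$1000


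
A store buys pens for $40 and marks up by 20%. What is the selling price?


Calculate the markup amount:
20% of $40 = $8
Add to cost:
$40 + $8 = $48

$48


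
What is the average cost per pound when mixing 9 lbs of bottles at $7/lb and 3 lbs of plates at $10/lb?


Cost of bottles:
9 x $7 = $63
Cost of plates:
3 x $10 = $30
Total cost: $63 + $30 = $93
Total weight: 12 lbs
Average: $93 / 12 = $7.75/lb

$7.75/lb


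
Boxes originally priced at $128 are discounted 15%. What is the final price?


Calculate the discount amount:
15% of $128 = $19.20
Subtract from original:
$128 - $19.20 = $108.80

$108.80


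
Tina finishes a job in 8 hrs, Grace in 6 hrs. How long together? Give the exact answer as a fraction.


Tina's rate: 1/8 of the job per hour
Grace's rate: 1/6 of the job per hour
Combined rate: 1/8 + 1/6 = 7/24 per hour
Time = 1 / (7/24) = 24/7 hours (≈ 3.43 hours)

24/7 hours


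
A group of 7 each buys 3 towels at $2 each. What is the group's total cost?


Cost per person:
3 x $2 = $6
Group total:
7 x $6 = $42

$42


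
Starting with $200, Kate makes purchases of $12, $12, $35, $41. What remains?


Add up expenses:
$12 + $12 + $35 + $41 = $100
Subtract from budget:
$200 - $100 = $100

$100


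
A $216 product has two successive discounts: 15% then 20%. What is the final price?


First discount:
15% of $216 = $32.40
Price after first discount:
$216 - $32.40 = $183.60
Second discount:
20% of $183.60 = $36.72
Final price:
$183.60 - $36.72 = $146.88

$146.88


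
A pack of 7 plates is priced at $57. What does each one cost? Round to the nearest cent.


Total cost: $57
Number of items: 7
Unit price: $57 / 7 = $8.1428... ≈ $8.14

$8.14


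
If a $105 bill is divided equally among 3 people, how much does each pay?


Total bill: $105
Number of people: 3
Each pays: $105 / 3 = $35

$35


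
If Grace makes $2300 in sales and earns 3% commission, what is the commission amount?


Convert rate to decimal:
3% = 0.03
Multiply by sales:
$2300 x 0.03 = $69

$69


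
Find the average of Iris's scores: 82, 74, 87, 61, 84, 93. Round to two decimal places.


Add the scores:
82 + 74 + 87 + 61 + 84 + 93 = 481
Divide by the number of tests:
481 / 6 = 80.1666... ≈ 80.17

80.17


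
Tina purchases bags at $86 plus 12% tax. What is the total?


Calculate the tax:
12% of $86 = $10.32
Add tax to price:
$86 + $10.32 = $96.32

$96.32


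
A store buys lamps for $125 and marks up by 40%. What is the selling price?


Calculate the markup amount:
40% of $125 = $50
Add to cost:
$125 + $50 = $175

$175


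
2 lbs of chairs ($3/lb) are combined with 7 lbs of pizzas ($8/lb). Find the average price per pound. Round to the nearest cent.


Cost of chairs:
2 x $3 = $6
Cost of pizzas:
7 x $8 = $56
Total cost: $6 + $56 = $62
Total weight: 9 lbs
Average: $62 / 9 = $6.8888... ≈ $6.89/lb

$6.89/lb


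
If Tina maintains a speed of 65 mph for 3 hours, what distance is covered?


Use the formula: distance = speed x time
Speed = 65 mph, Time = 3 hours
65 x 3 = 195 miles

195 miles


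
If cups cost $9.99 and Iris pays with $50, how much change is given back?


Start with the amount paid:
$50
Subtract the price:
$50 - $9.99 = $40.01

$40.01


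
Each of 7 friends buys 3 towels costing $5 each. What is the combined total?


Cost per person:
3 x $5 = $15
Group total:
7 x $15 = $105

$105


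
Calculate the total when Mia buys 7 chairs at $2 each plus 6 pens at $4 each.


Cost of chairs:
7 x $2 = $14
Cost of pens:
6 x $4 = $24
Add both:
$14 + $24 = $38

$38


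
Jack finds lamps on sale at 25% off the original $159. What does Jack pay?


Calculate the discount amount:
25% of $159 = $39.75
Subtract from original:
$159 - $39.75 = $119.25

$119.25


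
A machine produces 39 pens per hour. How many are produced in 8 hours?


Production rate: 39 pens per hour
Time: 8 hours
Total: 39 x 8 = 312 pens

312 pens


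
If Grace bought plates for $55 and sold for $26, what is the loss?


Selling price = $26
Cost price = $55
Loss = cost price - selling price:
Loss = $55 - $26 = $29

$29


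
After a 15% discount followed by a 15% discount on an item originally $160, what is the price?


First discount:
15% of $160 = $24
Price after first discount:
$160 - $24 = $136
Second discount:
15% of $136 = $20.40
Final price:
$136 - $20.40 = $115.60

$115.60


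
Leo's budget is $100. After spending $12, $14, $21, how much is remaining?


Add up expenses:
$12 + $14 + $21 = $47
Subtract from budget:
$100 - $47 = $53

$53


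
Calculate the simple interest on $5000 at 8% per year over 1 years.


Use the formula I = P x R x T / 100
P x R x T = 5000 x 8 x 1 = 40000
I = 40000 / 100 = $400

$400


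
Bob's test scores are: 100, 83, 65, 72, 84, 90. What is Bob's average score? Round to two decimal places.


Add the scores:
100 + 83 + 65 + 72 + 84 + 90 = 494
Divide by the number of tests:
494 / 6 = 82.3333... ≈ 82.33

82.33


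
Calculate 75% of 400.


Convert percentage to decimal:
75% = 0.75
Multiply:
400 x 0.75 = 300

300


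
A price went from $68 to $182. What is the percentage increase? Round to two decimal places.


Find the absolute change:
|182 - 68| = 114
Divide by original and multiply by 100:
114 / 68 x 100 = 167.6470...% ≈ 167.65%

167.65%


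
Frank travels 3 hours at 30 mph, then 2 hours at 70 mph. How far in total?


Leg 1 distance:
30 x 3 = 90 miles
Leg 2 distance:
70 x 2 = 140 miles
Total distance:
90 + 140 = 230 miles

230 miles


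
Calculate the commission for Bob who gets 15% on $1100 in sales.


Convert rate to decimal:
15% = 0.15
Multiply by sales:
$1100 x 0.15 = $165

$165


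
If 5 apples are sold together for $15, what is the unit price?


Total cost: $15
Number of items: 5
Unit price: $15 / 5 = $3

$3


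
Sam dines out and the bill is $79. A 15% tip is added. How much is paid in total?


Calculate the tip:
15% of $79 = $11.85
Add tip to meal cost:
$79 + $11.85 = $90.85

$90.85


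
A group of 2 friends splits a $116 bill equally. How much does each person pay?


Total bill: $116
Number of people: 2
Each pays: $116 / 2 = $58

$58


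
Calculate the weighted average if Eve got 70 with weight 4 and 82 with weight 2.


Weighted sum:
4 x 70 + 2 x 82 = 444
Total weight:
4 + 2 = 6
Weighted average:
444 / 6 = 74

74


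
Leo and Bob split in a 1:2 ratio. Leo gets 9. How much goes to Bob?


Find the multiplier:
9 / 1 = 9
Apply to Bob's share:
2 x 9 = 18

18


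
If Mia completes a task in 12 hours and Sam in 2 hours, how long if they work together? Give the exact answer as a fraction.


Mia's rate: 1/12 of the job per hour
Sam's rate: 1/2 of the job per hour
Combined rate: 1/12 + 1/2 = 7/12 per hour
Time = 1 / (7/12) = 12/7 hours (≈ 1.71 hours)

12/7 hours


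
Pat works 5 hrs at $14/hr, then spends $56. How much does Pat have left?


Calculate earnings:
5 x $14 = $70
Subtract spending:
$70 - $56 = $14

$14


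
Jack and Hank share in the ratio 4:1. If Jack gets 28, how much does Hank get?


Find the multiplier:
28 / 4 = 7
Apply to Hank's share:
1 x 7 = 7

7


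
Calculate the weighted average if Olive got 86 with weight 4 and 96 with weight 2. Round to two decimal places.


Weighted sum:
4 x 86 + 2 x 96 = 536
Total weight:
4 + 2 = 6
Weighted average:
536 / 6 = 89.3333... ≈ 89.33

89.33


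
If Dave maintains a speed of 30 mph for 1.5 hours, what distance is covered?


Use the formula: distance = speed x time
Speed = 30 mph, Time = 1.5 hours
30 x 1.5 = 45 miles

45 miles


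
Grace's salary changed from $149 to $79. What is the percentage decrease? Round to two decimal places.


Find the absolute change:
|79 - 149| = 70
Divide by original and multiply by 100:
70 / 149 x 100 = 46.9798...% ≈ 46.98%

46.98%


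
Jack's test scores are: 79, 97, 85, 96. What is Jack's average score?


Add the scores:
79 + 97 + 85 + 96 = 357
Divide by the number of tests:
357 / 4 = 89.25

89.25


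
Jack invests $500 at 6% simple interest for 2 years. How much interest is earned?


Use the formula I = P x R x T / 100
P x R x T = 500 x 6 x 2 = 6000
I = 6000 / 100 = $60

$60


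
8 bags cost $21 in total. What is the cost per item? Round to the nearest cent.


Total cost: $21
Number of items: 8
Unit price: $21 / 8 = $2.625 ≈ $2.63

$2.63


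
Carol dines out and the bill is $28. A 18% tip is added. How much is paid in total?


Calculate the tip:
18% of $28 = $5.04
Add tip to meal cost:
$28 + $5.04 = $33.04

$33.04


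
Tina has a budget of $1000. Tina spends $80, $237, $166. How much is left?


Add up expenses:
$80 + $237 + $166 = $483
Subtract from budget:
$1000 - $483 = $517

$517


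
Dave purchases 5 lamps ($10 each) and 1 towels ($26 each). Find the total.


Cost of lamps:
5 x $10 = $50
Cost of towels:
1 x $26 = $26
Add both:
$50 + $26 = $76

$76


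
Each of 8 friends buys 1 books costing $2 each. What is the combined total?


Cost per person:
1 x $2 = $2
Group total:
8 x $2 = $16

$16


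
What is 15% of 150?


Convert percentage to decimal:
15% = 0.15
Multiply:
150 x 0.15 = 22.5

22.5


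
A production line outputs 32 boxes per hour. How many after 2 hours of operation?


Production rate: 32 boxes per hour
Time: 2 hours
Total: 32 x 2 = 64 boxes

64 boxes


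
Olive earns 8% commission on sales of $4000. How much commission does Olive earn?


Convert rate to decimal:
8% = 0.08
Multiply by sales:
$4000 x 0.08 = $320

$320


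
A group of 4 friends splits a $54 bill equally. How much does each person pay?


Total bill: $54
Number of people: 4
Each pays: $54 / 4 = $13.50

$13.50


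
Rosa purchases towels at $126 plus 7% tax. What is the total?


Calculate the tax:
7% of $126 = $8.82
Add tax to price:
$126 + $8.82 = $134.82

$134.82


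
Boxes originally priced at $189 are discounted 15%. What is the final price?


Calculate the discount amount:
15% of $189 = $28.35
Subtract from original:
$189 - $28.35 = $160.65

$160.65


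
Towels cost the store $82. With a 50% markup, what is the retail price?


Calculate the markup amount:
50% of $82 = $41
Add to cost:
$82 + $41 = $123

$123


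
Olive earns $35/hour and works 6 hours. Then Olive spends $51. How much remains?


Calculate earnings:
6 x $35 = $210
Subtract spending:
$210 - $51 = $159

$159


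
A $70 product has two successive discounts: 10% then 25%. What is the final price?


First discount:
10% of $70 = $7
Price after first discount:
$70 - $7 = $63
Second discount:
25% of $63 = $15.75
Final price:
$63 - $15.75 = $47.25

$47.25


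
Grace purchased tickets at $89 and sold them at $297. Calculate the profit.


Selling price = $297
Cost price = $89
Profit = selling price - cost price:
Profit = $297 - $89 = $208

$208


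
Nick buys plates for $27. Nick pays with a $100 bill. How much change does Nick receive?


Start with the amount paid:
$100
Subtract the price:
$100 - $27 = $73

$73


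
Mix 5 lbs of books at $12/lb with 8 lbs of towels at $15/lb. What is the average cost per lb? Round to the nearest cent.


Cost of books:
5 x $12 = $60
Cost of towels:
8 x $15 = $120
Total cost: $60 + $120 = $180
Total weight: 13 lbs
Average: $180 / 13 = $13.8461... ≈ $13.85/lb

$13.85/lb


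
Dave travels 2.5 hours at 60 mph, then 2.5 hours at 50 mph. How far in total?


Leg 1 distance:
60 x 2.5 = 150 miles
Leg 2 distance:
50 x 2.5 = 125 miles
Total distance:
150 + 125 = 275 miles

275 miles


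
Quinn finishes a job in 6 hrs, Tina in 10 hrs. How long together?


Quinn's rate: 1/6 of the job per hour
Tina's rate: 1/10 of the job per hour
Combined rate: 1/6 + 1/10 = 4/15 per hour
Time = 1 / (4/15) = 15/4 = 3.75 hours

3.75 hours


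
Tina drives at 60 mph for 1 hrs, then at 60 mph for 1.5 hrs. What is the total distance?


Leg 1 distance:
60 x 1 = 60 miles
Leg 2 distance:
60 x 1.5 = 90 miles
Total distance:
60 + 90 = 150 miles

150 miles


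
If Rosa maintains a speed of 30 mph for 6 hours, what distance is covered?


Use the formula: distance = speed x time
Speed = 30 mph, Time = 6 hours
30 x 6 = 180 miles

180 miles


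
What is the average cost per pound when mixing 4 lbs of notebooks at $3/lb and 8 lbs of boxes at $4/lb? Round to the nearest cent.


Cost of notebooks:
4 x $3 = $12
Cost of boxes:
8 x $4 = $32
Total cost: $12 + $32 = $44
Total weight: 12 lbs
Average: $44 / 12 = $3.6666... ≈ $3.67/lb

$3.67/lb


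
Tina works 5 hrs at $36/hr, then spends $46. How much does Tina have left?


Calculate earnings:
5 x $36 = $180
Subtract spending:
$180 - $46 = $134

$134


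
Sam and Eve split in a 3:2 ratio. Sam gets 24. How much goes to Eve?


Find the multiplier:
24 / 3 = 8
Apply to Eve's share:
2 x 8 = 16

16


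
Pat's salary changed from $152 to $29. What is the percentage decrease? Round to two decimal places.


Find the absolute change:
|29 - 152| = 123
Divide by original and multiply by 100:
123 / 152 x 100 = 80.9210...% ≈ 80.92%

80.92%


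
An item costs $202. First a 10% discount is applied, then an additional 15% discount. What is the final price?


First discount:
10% of $202 = $20.20
Price after first discount:
$202 - $20.20 = $181.80
Second discount:
15% of $181.80 = $27.27
Final price:
$181.80 - $27.27 = $154.53

$154.53


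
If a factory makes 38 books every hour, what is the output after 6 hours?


Production rate: 38 books per hour
Time: 6 hours
Total: 38 x 6 = 228 books

228 books


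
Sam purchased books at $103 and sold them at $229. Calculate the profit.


Selling price = $229
Cost price = $103
Profit = selling price - cost price:
Profit = $229 - $103 = $126

$126


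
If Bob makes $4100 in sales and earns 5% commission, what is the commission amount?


Convert rate to decimal:
5% = 0.05
Multiply by sales:
$4100 x 0.05 = $205

$205


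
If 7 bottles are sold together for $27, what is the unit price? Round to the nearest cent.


Total cost: $27
Number of items: 7
Unit price: $27 / 7 = $3.8571... ≈ $3.86

$3.86


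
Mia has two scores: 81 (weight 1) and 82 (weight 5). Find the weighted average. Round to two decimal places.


Weighted sum:
1 x 81 + 5 x 82 = 491
Total weight:
1 + 5 = 6
Weighted average:
491 / 6 = 81.8333... ≈ 81.83

81.83


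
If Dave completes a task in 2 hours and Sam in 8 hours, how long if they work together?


Dave's rate: 1/2 of the job per hour
Sam's rate: 1/8 of the job per hour
Combined rate: 1/2 + 1/8 = 5/8 per hour
Time = 1 / (5/8) = 8/5 = 1.6 hours

1.6 hours


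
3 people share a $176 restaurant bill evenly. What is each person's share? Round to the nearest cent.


Total bill: $176
Number of people: 3
Each pays: $176 / 3 = $58.6666... ≈ $58.67

$58.67


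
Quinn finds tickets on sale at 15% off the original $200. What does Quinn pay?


Calculate the discount amount:
15% of $200 = $30
Subtract from original:
$200 - $30 = $170

$170


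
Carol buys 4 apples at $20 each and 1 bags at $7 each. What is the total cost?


Cost of apples:
4 x $20 = $80
Cost of bags:
1 x $7 = $7
Add both:
$80 + $7 = $87

$87


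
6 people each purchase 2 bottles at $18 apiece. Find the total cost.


Cost per person:
2 x $18 = $36
Group total:
6 x $36 = $216

$216


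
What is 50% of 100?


Convert percentage to decimal:
50% = 0.5
Multiply:
100 x 0.5 = 50

50


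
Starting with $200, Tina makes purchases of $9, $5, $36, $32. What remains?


Add up expenses:
$9 + $5 + $36 + $32 = $82
Subtract from budget:
$200 - $82 = $118

$118


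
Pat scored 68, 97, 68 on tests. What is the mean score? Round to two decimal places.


Add the scores:
68 + 97 + 68 = 233
Divide by the number of tests:
233 / 3 = 77.6666... ≈ 77.67

77.67


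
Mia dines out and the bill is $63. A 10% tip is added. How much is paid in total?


Calculate the tip:
10% of $63 = $6.30
Add tip to meal cost:
$63 + $6.30 = $69.30

$69.30


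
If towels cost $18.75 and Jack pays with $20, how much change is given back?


Start with the amount paid:
$20
Subtract the price:
$20 - $18.75 = $1.25

$1.25


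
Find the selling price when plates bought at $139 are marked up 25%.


Calculate the markup amount:
25% of $139 = $34.75
Add to cost:
$139 + $34.75 = $173.75

$173.75


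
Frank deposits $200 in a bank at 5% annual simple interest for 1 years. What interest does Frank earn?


Use the formula I = P x R x T / 100
P x R x T = 200 x 5 x 1 = 1000
I = 1000 / 100 = $10

$10


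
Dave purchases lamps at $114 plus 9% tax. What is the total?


Calculate the tax:
9% of $114 = $10.26
Add tax to price:
$114 + $10.26 = $124.26

$124.26


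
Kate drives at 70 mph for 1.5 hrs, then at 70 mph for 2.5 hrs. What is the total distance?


Leg 1 distance:
70 x 1.5 = 105 miles
Leg 2 distance:
70 x 2.5 = 175 miles
Total distance:
105 + 175 = 280 miles

280 miles


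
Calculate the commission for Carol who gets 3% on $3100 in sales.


Convert rate to decimal:
3% = 0.03
Multiply by sales:
$3100 x 0.03 = $93

$93


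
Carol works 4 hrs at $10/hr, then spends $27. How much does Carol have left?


Calculate earnings:
4 x $10 = $40
Subtract spending:
$40 - $27 = $13

$13


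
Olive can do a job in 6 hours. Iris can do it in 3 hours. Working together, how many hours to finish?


Olive's rate: 1/6 of the job per hour
Iris's rate: 1/3 of the job per hour
Combined rate: 1/6 + 1/3 = 1/2 per hour
Time = 1 / (1/2) = 2 hours

2 hours


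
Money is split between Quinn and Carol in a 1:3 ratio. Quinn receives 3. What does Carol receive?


Find the multiplier:
3 / 1 = 3
Apply to Carol's share:
3 x 3 = 9

9


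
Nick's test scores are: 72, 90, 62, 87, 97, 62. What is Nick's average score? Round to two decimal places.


Add the scores:
72 + 90 + 62 + 87 + 97 + 62 = 470
Divide by the number of tests:
470 / 6 = 78.3333... ≈ 78.33

78.33


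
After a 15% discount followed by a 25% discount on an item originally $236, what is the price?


First discount:
15% of $236 = $35.40
Price after first discount:
$236 - $35.40 = $200.60
Second discount:
25% of $200.60 = $50.15
Final price:
$200.60 - $50.15 = $150.45

$150.45


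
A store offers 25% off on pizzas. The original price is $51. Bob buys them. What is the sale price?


Calculate the discount amount:
25% of $51 = $12.75
Subtract from original:
$51 - $12.75 = $38.25

$38.25


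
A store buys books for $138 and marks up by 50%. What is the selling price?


Calculate the markup amount:
50% of $138 = $69
Add to cost:
$138 + $69 = $207

$207


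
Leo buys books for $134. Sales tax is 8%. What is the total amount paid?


Calculate the tax:
8% of $134 = $10.72
Add tax to price:
$134 + $10.72 = $144.72

$144.72


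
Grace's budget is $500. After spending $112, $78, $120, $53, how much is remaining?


Add up expenses:
$112 + $78 + $120 + $53 = $363
Subtract from budget:
$500 - $363 = $137

$137


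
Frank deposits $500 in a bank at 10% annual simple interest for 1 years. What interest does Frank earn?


Use the formula I = P x R x T / 100
P x R x T = 500 x 10 x 1 = 5000
I = 5000 / 100 = $50

$50


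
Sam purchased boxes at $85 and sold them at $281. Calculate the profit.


Selling price = $281
Cost price = $85
Profit = selling price - cost price:
Profit = $281 - $85 = $196

$196


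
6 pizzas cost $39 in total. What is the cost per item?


Total cost: $39
Number of items: 6
Unit price: $39 / 6 = $6.50

$6.50


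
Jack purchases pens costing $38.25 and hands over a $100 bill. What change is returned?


Start with the amount paid:
$100
Subtract the price:
$100 - $38.25 = $61.75

$61.75


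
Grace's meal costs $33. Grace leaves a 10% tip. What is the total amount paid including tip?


Calculate the tip:
10% of $33 = $3.30
Add tip to meal cost:
$33 + $3.30 = $36.30

$36.30


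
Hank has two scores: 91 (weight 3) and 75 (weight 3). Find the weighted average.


Weighted sum:
3 x 91 + 3 x 75 = 498
Total weight:
3 + 3 = 6
Weighted average:
498 / 6 = 83

83


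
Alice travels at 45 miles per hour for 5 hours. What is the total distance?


Use the formula: distance = speed x time
Speed = 45 mph, Time = 5 hours
45 x 5 = 225 miles

225 miles


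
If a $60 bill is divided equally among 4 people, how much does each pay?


Total bill: $60
Number of people: 4
Each pays: $60 / 4 = $15

$15
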